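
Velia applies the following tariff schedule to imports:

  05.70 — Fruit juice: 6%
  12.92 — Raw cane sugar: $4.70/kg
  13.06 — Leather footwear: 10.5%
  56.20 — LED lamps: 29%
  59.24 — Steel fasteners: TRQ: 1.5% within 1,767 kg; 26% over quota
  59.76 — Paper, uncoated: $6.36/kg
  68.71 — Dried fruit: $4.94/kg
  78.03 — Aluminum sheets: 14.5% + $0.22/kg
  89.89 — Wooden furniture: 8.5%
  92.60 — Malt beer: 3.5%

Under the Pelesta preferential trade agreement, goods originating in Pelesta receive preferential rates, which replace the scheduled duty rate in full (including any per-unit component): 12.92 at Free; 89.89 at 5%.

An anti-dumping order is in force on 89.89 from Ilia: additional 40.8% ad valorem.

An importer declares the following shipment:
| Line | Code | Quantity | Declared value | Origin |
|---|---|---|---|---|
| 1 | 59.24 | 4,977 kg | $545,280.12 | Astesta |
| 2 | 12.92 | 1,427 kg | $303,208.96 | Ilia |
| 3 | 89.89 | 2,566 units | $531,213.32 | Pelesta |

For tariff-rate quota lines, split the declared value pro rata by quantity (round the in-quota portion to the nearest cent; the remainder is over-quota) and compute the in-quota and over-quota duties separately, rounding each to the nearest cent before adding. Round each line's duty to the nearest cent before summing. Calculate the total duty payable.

Line 1 (59.24, Astesta, 4,977 kg, $545,280.12):
Code 59.24 is under a tariff-rate quota (threshold 1,767 kg). In-quota: 1,767 kg at 1.5%; over-quota: 3,210 kg at 26%.
Pro-rata value split: in-quota = $545,280.12 × 1,767/4,977 = $193,592.52; over-quota = $545,280.12 − $193,592.52 = $351,687.60.
In-quota duty = $193,592.52 × 1.5% = $2,903.89. Over-quota duty = $351,687.60 × 26% = $91,438.78.
Line duty = $2,903.89 + $91,438.78 = $94,342.67.
Line 2 (12.92, Ilia, 1,427 kg, $303,208.96):
Base rate for 12.92 is $4.70/kg.
12.92 has an FTA preferential rate, but origin Ilia is not Pelesta; base rate stands.
Duty = 1,427 × $4.70 = $6,706.90.
Line 3 (89.89, Pelesta, 2,566 units, $531,213.32):
Base rate for 89.89 is 8.5%.
Origin Pelesta qualifies under the Velia–Pelesta agreement and 89.89 is covered: preferential rate 5% applies instead.
The additional-duty order on 89.89 targets Ilia, not Pelesta; it does not apply.
Duty = $531,213.32 × 5% = $26,560.67.
Total = $94,342.67 + $6,706.90 + $26,560.67 = $127,610.24.

$127,610.24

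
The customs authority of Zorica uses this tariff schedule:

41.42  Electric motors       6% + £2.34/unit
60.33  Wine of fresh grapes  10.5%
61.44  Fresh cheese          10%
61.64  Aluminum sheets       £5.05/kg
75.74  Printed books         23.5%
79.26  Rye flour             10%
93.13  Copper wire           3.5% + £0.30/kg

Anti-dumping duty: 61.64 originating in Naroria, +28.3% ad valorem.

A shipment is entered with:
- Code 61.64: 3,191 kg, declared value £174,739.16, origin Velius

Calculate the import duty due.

£16,114.55

Line 1 (61.64, Velius, 3,191 kg, £174,739.16):
Base rate for 61.64 is £5.05/kg.
The additional-duty order on 61.64 targets Naroria, not Velius; it does not apply.
Duty = 3,191 × £5.05 = £16,114.55.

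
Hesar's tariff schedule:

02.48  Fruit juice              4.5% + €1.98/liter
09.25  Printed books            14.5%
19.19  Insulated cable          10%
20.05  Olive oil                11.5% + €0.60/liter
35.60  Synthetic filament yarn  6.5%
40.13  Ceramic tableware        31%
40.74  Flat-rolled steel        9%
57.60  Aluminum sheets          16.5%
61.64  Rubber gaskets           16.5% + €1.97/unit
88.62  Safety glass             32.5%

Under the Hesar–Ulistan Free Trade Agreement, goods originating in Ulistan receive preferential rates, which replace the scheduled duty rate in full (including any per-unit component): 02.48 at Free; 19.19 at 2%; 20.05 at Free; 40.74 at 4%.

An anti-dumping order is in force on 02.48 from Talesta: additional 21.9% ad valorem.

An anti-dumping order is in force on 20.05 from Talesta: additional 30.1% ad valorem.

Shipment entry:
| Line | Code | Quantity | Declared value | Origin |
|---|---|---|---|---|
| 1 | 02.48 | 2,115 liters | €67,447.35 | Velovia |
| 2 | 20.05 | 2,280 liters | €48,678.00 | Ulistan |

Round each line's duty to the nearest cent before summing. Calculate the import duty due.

€7,222.83

Line 1 (02.48, Velovia, 2,115 liters, €67,447.35):
Base rate for 02.48 is 4.5% + €1.98/liter.
02.48 has an FTA preferential rate, but origin Velovia is not Ulistan; base rate stands.
The additional-duty order on 02.48 targets Talesta, not Velovia; it does not apply.
Duty = €67,447.35 × 4.5% + 2,115 × €1.98 = €7,222.83.
Line 2 (20.05, Ulistan, 2,280 liters, €48,678.00):
Base rate for 20.05 is 11.5% + €0.60/liter.
Origin Ulistan qualifies under the Hesar–Ulistan agreement and 20.05 is covered: preferential rate Free applies instead.
The additional-duty order on 20.05 targets Talesta, not Ulistan; it does not apply.
Duty = €48,678.00 × 0% = €0.00.
Total = €7,222.83 + €0.00 = €7,222.83.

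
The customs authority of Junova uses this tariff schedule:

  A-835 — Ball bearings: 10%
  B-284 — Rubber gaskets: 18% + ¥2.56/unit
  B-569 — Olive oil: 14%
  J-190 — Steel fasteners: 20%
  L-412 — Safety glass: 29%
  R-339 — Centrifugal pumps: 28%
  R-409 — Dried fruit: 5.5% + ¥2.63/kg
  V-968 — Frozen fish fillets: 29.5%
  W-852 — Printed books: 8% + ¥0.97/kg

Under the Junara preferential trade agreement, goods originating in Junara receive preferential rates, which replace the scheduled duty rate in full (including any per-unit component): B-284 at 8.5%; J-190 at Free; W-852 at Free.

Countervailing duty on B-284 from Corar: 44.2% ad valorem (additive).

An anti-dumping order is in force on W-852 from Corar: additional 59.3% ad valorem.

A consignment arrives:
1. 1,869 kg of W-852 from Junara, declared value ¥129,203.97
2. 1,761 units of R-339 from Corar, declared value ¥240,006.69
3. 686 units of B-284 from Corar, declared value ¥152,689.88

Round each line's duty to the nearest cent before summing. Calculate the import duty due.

Line 1 (W-852, Junara, 1,869 kg, ¥129,203.97):
Base rate for W-852 is 8% + ¥0.97/kg.
Origin Junara qualifies under the Junova–Junara agreement and W-852 is covered: preferential rate Free applies instead.
The additional-duty order on W-852 targets Corar, not Junara; it does not apply.
Duty = ¥129,203.97 × 0% = ¥0.00.
Line 2 (R-339, Corar, 1,761 units, ¥240,006.69):
Base rate for R-339 is 28%.
Duty = ¥240,006.69 × 28% = ¥67,201.87.
Line 3 (B-284, Corar, 686 units, ¥152,689.88):
Base rate for B-284 is 18% + ¥2.56/unit.
B-284 has an FTA preferential rate, but origin Corar is not Junara; base rate stands.
Additional duty on B-284 from Corar: +44.2%. Applied ad valorem rate: 18% + 44.2% = 62.2%.
Duty = ¥152,689.88 × 62.2% + 686 × ¥2.56 = ¥96,729.27.
Total = ¥0.00 + ¥67,201.87 + ¥96,729.27 = ¥163,931.14.

¥163,931.14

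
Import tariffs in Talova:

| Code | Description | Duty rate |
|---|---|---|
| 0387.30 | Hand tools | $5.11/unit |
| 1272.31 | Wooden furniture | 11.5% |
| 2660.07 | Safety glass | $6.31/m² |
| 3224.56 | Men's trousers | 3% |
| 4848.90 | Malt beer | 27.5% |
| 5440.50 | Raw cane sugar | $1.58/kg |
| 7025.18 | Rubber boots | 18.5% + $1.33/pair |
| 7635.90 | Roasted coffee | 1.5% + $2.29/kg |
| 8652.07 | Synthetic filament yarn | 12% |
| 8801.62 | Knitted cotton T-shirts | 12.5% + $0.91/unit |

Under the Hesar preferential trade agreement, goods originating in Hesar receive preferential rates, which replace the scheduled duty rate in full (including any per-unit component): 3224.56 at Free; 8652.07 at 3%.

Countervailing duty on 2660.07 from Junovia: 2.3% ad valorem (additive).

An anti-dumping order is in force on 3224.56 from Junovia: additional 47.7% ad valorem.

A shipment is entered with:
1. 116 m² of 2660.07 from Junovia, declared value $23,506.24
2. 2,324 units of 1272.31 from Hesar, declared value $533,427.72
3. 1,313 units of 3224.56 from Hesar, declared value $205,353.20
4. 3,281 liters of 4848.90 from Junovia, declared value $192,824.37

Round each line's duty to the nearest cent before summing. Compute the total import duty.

Line 1 (2660.07, Junovia, 116 m², $23,506.24):
Base rate for 2660.07 is $6.31/m².
Additional duty on 2660.07 from Junovia: +2.3% ad valorem. Applied ad valorem rate = 2.3%.
Duty = $23,506.24 × 2.3% + 116 × $6.31 = $1,272.60.
Line 2 (1272.31, Hesar, 2,324 units, $533,427.72):
Base rate for 1272.31 is 11.5%.
Origin Hesar is the FTA partner but 1272.31 is not on the preference list; base rate stands.
Duty = $533,427.72 × 11.5% = $61,344.19.
Line 3 (3224.56, Hesar, 1,313 units, $205,353.20):
Base rate for 3224.56 is 3%.
Origin Hesar qualifies under the Talova–Hesar agreement and 3224.56 is covered: preferential rate Free applies instead.
The additional-duty order on 3224.56 targets Junovia, not Hesar; it does not apply.
Duty = $205,353.20 × 0% = $0.00.
Line 4 (4848.90, Junovia, 3,281 liters, $192,824.37):
Base rate for 4848.90 is 27.5%.
Duty = $192,824.37 × 27.5% = $53,026.70.
Total = $1,272.60 + $61,344.19 + $0.00 + $53,026.70 = $115,643.49.

$115,643.49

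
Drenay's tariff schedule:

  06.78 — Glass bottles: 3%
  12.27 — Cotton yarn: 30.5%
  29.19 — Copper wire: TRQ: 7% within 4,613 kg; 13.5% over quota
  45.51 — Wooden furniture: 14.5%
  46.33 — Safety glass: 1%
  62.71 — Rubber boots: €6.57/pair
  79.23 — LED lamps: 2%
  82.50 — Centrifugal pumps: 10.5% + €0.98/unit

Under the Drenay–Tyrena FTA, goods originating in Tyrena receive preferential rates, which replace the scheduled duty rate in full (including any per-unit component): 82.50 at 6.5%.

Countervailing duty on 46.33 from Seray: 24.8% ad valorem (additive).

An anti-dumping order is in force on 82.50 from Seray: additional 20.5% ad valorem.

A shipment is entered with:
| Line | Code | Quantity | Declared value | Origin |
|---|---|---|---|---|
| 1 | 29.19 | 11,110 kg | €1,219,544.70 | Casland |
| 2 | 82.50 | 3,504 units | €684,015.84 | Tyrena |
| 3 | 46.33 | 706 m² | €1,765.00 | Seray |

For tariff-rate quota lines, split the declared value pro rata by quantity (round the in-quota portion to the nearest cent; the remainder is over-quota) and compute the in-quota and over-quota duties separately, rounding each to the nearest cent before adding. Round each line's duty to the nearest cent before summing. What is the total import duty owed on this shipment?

Line 1 (29.19, Casland, 11,110 kg, €1,219,544.70):
Code 29.19 is under a tariff-rate quota (threshold 4,613 kg). In-quota: 4,613 kg at 7%; over-quota: 6,497 kg at 13.5%.
Pro-rata value split: in-quota = €1,219,544.70 × 4,613/11,110 = €506,369.01; over-quota = €1,219,544.70 − €506,369.01 = €713,175.69.
In-quota duty = €506,369.01 × 7% = €35,445.83. Over-quota duty = €713,175.69 × 13.5% = €96,278.72.
Line duty = €35,445.83 + €96,278.72 = €131,724.55.
Line 2 (82.50, Tyrena, 3,504 units, €684,015.84):
Base rate for 82.50 is 10.5% + €0.98/unit.
Origin Tyrena qualifies under the Drenay–Tyrena agreement and 82.50 is covered: preferential rate 6.5% applies instead.
The additional-duty order on 82.50 targets Seray, not Tyrena; it does not apply.
Duty = €684,015.84 × 6.5% = €44,461.03.
Line 3 (46.33, Seray, 706 m², €1,765.00):
Base rate for 46.33 is 1%.
Additional duty on 46.33 from Seray: +24.8%. Applied ad valorem rate: 1% + 24.8% = 25.8%.
Duty = €1,765.00 × 25.8% = €455.37.
Total = €131,724.55 + €44,461.03 + €455.37 = €176,640.95.

€176,640.95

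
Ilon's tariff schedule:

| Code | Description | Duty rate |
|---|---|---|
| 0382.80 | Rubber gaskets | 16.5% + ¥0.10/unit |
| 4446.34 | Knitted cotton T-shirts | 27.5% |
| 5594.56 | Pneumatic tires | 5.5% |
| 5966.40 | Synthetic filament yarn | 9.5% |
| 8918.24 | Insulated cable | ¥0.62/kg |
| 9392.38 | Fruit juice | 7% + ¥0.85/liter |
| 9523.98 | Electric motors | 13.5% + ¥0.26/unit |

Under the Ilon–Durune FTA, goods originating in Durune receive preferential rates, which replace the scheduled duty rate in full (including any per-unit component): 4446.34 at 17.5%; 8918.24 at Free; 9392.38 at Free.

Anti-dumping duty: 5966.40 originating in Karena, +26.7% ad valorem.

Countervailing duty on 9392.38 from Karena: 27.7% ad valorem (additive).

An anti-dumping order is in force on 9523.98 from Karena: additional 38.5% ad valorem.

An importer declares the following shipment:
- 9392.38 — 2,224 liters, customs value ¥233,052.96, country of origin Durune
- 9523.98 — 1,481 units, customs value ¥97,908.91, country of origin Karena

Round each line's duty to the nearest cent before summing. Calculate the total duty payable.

Line 1 (9392.38, Durune, 2,224 liters, ¥233,052.96):
Base rate for 9392.38 is 7% + ¥0.85/liter.
Origin Durune qualifies under the Ilon–Durune agreement and 9392.38 is covered: preferential rate Free applies instead.
The additional-duty order on 9392.38 targets Karena, not Durune; it does not apply.
Duty = ¥233,052.96 × 0% = ¥0.00.
Line 2 (9523.98, Karena, 1,481 units, ¥97,908.91):
Base rate for 9523.98 is 13.5% + ¥0.26/unit.
Additional duty on 9523.98 from Karena: +38.5%. Applied ad valorem rate: 13.5% + 38.5% = 52%.
Duty = ¥97,908.91 × 52% + 1,481 × ¥0.26 = ¥51,297.69.
Total = ¥0.00 + ¥51,297.69 = ¥51,297.69.

¥51,297.69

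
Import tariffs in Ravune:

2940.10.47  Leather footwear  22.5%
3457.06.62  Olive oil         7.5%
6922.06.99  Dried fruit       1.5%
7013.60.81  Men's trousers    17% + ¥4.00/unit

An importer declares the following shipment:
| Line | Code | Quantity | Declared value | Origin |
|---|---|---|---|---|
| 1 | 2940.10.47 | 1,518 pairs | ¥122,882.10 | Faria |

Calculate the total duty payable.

¥27,648.47

Line 1 (2940.10.47, Faria, 1,518 pairs, ¥122,882.10):
Base rate for 2940.10.47 is 22.5%.
Duty = ¥122,882.10 × 22.5% = ¥27,648.47.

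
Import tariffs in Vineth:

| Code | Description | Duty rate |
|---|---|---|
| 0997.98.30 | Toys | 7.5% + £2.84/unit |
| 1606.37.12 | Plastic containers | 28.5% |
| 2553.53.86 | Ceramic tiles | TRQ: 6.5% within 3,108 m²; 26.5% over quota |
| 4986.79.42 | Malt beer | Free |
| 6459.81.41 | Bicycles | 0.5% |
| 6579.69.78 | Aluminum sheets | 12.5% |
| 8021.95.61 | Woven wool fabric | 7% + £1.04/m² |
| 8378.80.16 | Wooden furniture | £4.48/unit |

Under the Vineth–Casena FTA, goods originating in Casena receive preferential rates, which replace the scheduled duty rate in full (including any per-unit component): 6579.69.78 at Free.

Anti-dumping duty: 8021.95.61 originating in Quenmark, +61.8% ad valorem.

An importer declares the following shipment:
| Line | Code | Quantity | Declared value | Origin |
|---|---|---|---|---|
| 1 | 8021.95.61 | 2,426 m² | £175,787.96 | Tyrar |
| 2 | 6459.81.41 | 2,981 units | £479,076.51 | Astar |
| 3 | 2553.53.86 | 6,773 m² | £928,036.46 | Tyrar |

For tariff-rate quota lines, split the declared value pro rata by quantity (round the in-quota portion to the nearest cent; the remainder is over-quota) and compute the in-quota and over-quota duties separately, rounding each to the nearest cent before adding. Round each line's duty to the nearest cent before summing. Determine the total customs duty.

Line 1 (8021.95.61, Tyrar, 2,426 m², £175,787.96):
Base rate for 8021.95.61 is 7% + £1.04/m².
The additional-duty order on 8021.95.61 targets Quenmark, not Tyrar; it does not apply.
Duty = £175,787.96 × 7% + 2,426 × £1.04 = £14,828.20.
Line 2 (6459.81.41, Astar, 2,981 units, £479,076.51):
Base rate for 6459.81.41 is 0.5%.
Duty = £479,076.51 × 0.5% = £2,395.38.
Line 3 (2553.53.86, Tyrar, 6,773 m², £928,036.46):
Code 2553.53.86 is under a tariff-rate quota (threshold 3,108 m²). In-quota: 3,108 m² at 6.5%; over-quota: 3,665 m² at 26.5%.
Pro-rata value split: in-quota = £928,036.46 × 3,108/6,773 = £425,858.16; over-quota = £928,036.46 − £425,858.16 = £502,178.30.
In-quota duty = £425,858.16 × 6.5% = £27,680.78. Over-quota duty = £502,178.30 × 26.5% = £133,077.25.
Line duty = £27,680.78 + £133,077.25 = £160,758.03.
Total = £14,828.20 + £2,395.38 + £160,758.03 = £177,981.61.

£177,981.61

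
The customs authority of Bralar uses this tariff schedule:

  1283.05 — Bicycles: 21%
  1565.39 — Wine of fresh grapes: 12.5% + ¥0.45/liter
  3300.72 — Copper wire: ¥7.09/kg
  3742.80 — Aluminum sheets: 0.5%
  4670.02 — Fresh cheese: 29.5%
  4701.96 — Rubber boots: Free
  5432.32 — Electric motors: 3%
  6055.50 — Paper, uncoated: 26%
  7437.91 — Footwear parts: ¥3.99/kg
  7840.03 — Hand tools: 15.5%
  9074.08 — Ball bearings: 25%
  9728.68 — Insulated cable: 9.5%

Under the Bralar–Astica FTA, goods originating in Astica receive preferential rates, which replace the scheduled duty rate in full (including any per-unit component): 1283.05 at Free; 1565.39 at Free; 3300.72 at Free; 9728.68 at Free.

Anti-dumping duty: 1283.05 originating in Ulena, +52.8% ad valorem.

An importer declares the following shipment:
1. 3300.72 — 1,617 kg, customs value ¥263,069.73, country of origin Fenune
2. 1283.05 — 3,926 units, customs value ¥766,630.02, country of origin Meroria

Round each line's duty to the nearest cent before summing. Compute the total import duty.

Line 1 (3300.72, Fenune, 1,617 kg, ¥263,069.73):
Base rate for 3300.72 is ¥7.09/kg.
3300.72 has an FTA preferential rate, but origin Fenune is not Astica; base rate stands.
Duty = 1,617 × ¥7.09 = ¥11,464.53.
Line 2 (1283.05, Meroria, 3,926 units, ¥766,630.02):
Base rate for 1283.05 is 21%.
1283.05 has an FTA preferential rate, but origin Meroria is not Astica; base rate stands.
The additional-duty order on 1283.05 targets Ulena, not Meroria; it does not apply.
Duty = ¥766,630.02 × 21% = ¥160,992.30.
Total = ¥11,464.53 + ¥160,992.30 = ¥172,456.83.

¥172,456.83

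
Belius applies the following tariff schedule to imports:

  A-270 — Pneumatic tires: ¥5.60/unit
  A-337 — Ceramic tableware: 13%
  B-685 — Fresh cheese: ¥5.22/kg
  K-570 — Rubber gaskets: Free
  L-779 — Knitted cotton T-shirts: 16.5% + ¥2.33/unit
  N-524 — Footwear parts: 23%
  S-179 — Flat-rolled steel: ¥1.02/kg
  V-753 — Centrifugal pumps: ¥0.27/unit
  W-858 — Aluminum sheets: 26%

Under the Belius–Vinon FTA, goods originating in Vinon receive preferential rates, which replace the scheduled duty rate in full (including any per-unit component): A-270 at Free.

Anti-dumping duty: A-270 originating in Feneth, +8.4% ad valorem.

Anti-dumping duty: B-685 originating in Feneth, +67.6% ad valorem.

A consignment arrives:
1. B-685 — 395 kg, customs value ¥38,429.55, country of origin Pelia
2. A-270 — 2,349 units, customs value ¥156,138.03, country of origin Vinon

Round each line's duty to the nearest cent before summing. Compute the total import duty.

¥2,061.90

Line 1 (B-685, Pelia, 395 kg, ¥38,429.55):
Base rate for B-685 is ¥5.22/kg.
The additional-duty order on B-685 targets Feneth, not Pelia; it does not apply.
Duty = 395 × ¥5.22 = ¥2,061.90.
Line 2 (A-270, Vinon, 2,349 units, ¥156,138.03):
Base rate for A-270 is ¥5.60/unit.
Origin Vinon qualifies under the Belius–Vinon agreement and A-270 is covered: preferential rate Free applies instead.
The additional-duty order on A-270 targets Feneth, not Vinon; it does not apply.
Duty = ¥156,138.03 × 0% = ¥0.00.
Total = ¥2,061.90 + ¥0.00 = ¥2,061.90.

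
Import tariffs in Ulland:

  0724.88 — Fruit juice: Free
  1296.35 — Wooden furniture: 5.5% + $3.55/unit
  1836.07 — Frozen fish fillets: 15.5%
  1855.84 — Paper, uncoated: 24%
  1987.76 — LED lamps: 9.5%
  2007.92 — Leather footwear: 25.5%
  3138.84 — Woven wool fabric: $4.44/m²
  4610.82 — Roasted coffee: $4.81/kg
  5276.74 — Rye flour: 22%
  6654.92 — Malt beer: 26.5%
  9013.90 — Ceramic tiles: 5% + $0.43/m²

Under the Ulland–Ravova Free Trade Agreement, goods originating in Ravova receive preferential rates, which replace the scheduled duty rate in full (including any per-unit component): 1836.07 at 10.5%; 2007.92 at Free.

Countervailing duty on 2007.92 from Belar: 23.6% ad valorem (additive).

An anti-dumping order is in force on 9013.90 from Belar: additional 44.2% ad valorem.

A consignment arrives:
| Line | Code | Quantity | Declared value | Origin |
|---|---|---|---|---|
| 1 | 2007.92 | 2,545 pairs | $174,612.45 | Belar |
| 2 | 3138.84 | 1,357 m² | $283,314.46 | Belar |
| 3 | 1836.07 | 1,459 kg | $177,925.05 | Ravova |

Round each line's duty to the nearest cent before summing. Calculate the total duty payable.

Line 1 (2007.92, Belar, 2,545 pairs, $174,612.45):
Base rate for 2007.92 is 25.5%.
2007.92 has an FTA preferential rate, but origin Belar is not Ravova; base rate stands.
Additional duty on 2007.92 from Belar: +23.6%. Applied ad valorem rate: 25.5% + 23.6% = 49.1%.
Duty = $174,612.45 × 49.1% = $85,734.71.
Line 2 (3138.84, Belar, 1,357 m², $283,314.46):
Base rate for 3138.84 is $4.44/m².
Duty = 1,357 × $4.44 = $6,025.08.
Line 3 (1836.07, Ravova, 1,459 kg, $177,925.05):
Base rate for 1836.07 is 15.5%.
Origin Ravova qualifies under the Ulland–Ravova agreement and 1836.07 is covered: preferential rate 10.5% applies instead.
Duty = $177,925.05 × 10.5% = $18,682.13.
Total = $85,734.71 + $6,025.08 + $18,682.13 = $110,441.92.

$110,441.92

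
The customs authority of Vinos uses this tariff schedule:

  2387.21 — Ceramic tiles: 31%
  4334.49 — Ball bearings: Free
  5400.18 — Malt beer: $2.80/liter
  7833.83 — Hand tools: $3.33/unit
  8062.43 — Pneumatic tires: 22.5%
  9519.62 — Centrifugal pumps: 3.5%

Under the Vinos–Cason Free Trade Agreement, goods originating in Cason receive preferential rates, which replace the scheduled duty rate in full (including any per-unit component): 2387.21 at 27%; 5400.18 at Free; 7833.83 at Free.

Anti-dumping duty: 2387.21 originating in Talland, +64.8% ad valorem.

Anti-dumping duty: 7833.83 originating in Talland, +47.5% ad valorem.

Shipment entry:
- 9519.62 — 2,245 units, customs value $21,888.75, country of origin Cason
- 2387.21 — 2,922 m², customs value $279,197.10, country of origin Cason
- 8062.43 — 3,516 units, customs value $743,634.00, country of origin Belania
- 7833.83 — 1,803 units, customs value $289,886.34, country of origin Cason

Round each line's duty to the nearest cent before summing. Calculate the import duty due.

Line 1 (9519.62, Cason, 2,245 units, $21,888.75):
Base rate for 9519.62 is 3.5%.
Origin Cason is the FTA partner but 9519.62 is not on the preference list; base rate stands.
Duty = $21,888.75 × 3.5% = $766.11.
Line 2 (2387.21, Cason, 2,922 m², $279,197.10):
Base rate for 2387.21 is 31%.
Origin Cason qualifies under the Vinos–Cason agreement and 2387.21 is covered: preferential rate 27% applies instead.
The additional-duty order on 2387.21 targets Talland, not Cason; it does not apply.
Duty = $279,197.10 × 27% = $75,383.22.
Line 3 (8062.43, Belania, 3,516 units, $743,634.00):
Base rate for 8062.43 is 22.5%.
Duty = $743,634.00 × 22.5% = $167,317.65.
Line 4 (7833.83, Cason, 1,803 units, $289,886.34):
Base rate for 7833.83 is $3.33/unit.
Origin Cason qualifies under the Vinos–Cason agreement and 7833.83 is covered: preferential rate Free applies instead.
The additional-duty order on 7833.83 targets Talland, not Cason; it does not apply.
Duty = $289,886.34 × 0% = $0.00.
Total = $766.11 + $75,383.22 + $167,317.65 + $0.00 = $243,466.98.

$243,466.98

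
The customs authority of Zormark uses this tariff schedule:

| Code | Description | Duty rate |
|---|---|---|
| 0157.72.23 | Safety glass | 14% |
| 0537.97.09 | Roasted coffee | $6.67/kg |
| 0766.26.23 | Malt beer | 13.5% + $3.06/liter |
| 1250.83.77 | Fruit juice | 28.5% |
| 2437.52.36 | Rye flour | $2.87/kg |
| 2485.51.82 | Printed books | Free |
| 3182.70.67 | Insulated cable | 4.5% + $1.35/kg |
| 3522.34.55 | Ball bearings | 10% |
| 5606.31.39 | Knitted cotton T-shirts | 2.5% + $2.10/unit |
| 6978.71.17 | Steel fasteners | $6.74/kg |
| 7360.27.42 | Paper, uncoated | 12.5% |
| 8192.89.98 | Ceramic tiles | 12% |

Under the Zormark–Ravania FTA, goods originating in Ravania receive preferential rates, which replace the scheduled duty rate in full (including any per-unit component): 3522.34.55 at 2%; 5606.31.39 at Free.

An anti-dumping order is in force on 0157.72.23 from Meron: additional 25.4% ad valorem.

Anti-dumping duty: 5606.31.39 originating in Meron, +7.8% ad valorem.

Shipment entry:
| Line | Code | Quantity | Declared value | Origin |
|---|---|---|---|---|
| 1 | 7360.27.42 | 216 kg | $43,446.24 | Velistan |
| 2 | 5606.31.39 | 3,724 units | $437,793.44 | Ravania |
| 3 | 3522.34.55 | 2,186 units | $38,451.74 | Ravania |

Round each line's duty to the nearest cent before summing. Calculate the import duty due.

$6,199.81

Line 1 (7360.27.42, Velistan, 216 kg, $43,446.24):
Base rate for 7360.27.42 is 12.5%.
Duty = $43,446.24 × 12.5% = $5,430.78.
Line 2 (5606.31.39, Ravania, 3,724 units, $437,793.44):
Base rate for 5606.31.39 is 2.5% + $2.10/unit.
Origin Ravania qualifies under the Zormark–Ravania agreement and 5606.31.39 is covered: preferential rate Free applies instead.
The additional-duty order on 5606.31.39 targets Meron, not Ravania; it does not apply.
Duty = $437,793.44 × 0% = $0.00.
Line 3 (3522.34.55, Ravania, 2,186 units, $38,451.74):
Base rate for 3522.34.55 is 10%.
Origin Ravania qualifies under the Zormark–Ravania agreement and 3522.34.55 is covered: preferential rate 2% applies instead.
Duty = $38,451.74 × 2% = $769.03.
Total = $5,430.78 + $0.00 + $769.03 = $6,199.81.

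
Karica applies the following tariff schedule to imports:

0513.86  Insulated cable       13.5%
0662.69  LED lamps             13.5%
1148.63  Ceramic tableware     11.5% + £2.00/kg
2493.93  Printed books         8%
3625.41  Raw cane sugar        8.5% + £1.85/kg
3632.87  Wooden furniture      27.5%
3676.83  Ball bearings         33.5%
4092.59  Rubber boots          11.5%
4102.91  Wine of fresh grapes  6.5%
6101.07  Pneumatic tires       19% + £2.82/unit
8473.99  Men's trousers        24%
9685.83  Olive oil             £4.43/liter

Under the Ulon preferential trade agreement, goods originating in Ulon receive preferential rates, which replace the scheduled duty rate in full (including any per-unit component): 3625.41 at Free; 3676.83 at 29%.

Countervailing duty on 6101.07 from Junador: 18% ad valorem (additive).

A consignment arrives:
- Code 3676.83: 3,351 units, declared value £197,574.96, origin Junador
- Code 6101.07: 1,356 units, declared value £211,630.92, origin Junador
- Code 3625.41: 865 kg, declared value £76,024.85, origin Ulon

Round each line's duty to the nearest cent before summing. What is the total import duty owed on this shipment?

Line 1 (3676.83, Junador, 3,351 units, £197,574.96):
Base rate for 3676.83 is 33.5%.
3676.83 has an FTA preferential rate, but origin Junador is not Ulon; base rate stands.
Duty = £197,574.96 × 33.5% = £66,187.61.
Line 2 (6101.07, Junador, 1,356 units, £211,630.92):
Base rate for 6101.07 is 19% + £2.82/unit.
Additional duty on 6101.07 from Junador: +18%. Applied ad valorem rate: 19% + 18% = 37%.
Duty = £211,630.92 × 37% + 1,356 × £2.82 = £82,127.36.
Line 3 (3625.41, Ulon, 865 kg, £76,024.85):
Base rate for 3625.41 is 8.5% + £1.85/kg.
Origin Ulon qualifies under the Karica–Ulon agreement and 3625.41 is covered: preferential rate Free applies instead.
Duty = £76,024.85 × 0% = £0.00.
Total = £66,187.61 + £82,127.36 + £0.00 = £148,314.97.

£148,314.97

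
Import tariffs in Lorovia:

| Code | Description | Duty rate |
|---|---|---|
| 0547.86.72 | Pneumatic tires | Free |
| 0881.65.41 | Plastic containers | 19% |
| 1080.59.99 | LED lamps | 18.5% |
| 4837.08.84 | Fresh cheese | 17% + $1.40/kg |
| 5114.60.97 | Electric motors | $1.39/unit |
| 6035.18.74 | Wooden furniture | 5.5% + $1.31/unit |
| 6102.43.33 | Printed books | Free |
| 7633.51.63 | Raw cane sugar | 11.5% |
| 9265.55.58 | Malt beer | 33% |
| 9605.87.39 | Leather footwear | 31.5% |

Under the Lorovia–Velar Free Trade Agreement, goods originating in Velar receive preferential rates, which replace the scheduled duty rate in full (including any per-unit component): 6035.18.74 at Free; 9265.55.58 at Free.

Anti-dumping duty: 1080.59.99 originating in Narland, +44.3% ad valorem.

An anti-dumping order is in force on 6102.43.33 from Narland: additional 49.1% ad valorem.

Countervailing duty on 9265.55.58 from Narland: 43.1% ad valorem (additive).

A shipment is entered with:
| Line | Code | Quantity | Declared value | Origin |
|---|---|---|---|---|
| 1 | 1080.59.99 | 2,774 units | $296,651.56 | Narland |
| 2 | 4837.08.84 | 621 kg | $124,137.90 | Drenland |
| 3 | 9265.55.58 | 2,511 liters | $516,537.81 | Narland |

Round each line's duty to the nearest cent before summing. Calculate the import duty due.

$601,355.29

Line 1 (1080.59.99, Narland, 2,774 units, $296,651.56):
Base rate for 1080.59.99 is 18.5%.
Additional duty on 1080.59.99 from Narland: +44.3%. Applied ad valorem rate: 18.5% + 44.3% = 62.8%.
Duty = $296,651.56 × 62.8% = $186,297.18.
Line 2 (4837.08.84, Drenland, 621 kg, $124,137.90):
Base rate for 4837.08.84 is 17% + $1.40/kg.
Duty = $124,137.90 × 17% + 621 × $1.40 = $21,972.84.
Line 3 (9265.55.58, Narland, 2,511 liters, $516,537.81):
Base rate for 9265.55.58 is 33%.
9265.55.58 has an FTA preferential rate, but origin Narland is not Velar; base rate stands.
Additional duty on 9265.55.58 from Narland: +43.1%. Applied ad valorem rate: 33% + 43.1% = 76.1%.
Duty = $516,537.81 × 76.1% = $393,085.27.
Total = $186,297.18 + $21,972.84 + $393,085.27 = $601,355.29.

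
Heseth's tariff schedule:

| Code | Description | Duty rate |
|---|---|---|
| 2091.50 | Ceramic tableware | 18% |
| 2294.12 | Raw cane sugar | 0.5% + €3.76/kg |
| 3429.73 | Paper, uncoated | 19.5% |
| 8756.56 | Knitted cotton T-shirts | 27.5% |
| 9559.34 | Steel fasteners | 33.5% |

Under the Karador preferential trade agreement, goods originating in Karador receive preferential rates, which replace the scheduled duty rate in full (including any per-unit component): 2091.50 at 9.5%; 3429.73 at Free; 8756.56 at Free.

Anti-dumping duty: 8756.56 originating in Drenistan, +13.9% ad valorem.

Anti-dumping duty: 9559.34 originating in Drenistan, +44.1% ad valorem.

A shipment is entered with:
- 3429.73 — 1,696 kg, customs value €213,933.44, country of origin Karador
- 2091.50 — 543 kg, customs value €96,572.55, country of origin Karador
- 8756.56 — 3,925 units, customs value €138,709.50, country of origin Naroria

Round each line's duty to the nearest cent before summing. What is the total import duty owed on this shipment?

€47,319.50

Line 1 (3429.73, Karador, 1,696 kg, €213,933.44):
Base rate for 3429.73 is 19.5%.
Origin Karador qualifies under the Heseth–Karador agreement and 3429.73 is covered: preferential rate Free applies instead.
Duty = €213,933.44 × 0% = €0.00.
Line 2 (2091.50, Karador, 543 kg, €96,572.55):
Base rate for 2091.50 is 18%.
Origin Karador qualifies under the Heseth–Karador agreement and 2091.50 is covered: preferential rate 9.5% applies instead.
Duty = €96,572.55 × 9.5% = €9,174.39.
Line 3 (8756.56, Naroria, 3,925 units, €138,709.50):
Base rate for 8756.56 is 27.5%.
8756.56 has an FTA preferential rate, but origin Naroria is not Karador; base rate stands.
The additional-duty order on 8756.56 targets Drenistan, not Naroria; it does not apply.
Duty = €138,709.50 × 27.5% = €38,145.11.
Total = €0.00 + €9,174.39 + €38,145.11 = €47,319.50.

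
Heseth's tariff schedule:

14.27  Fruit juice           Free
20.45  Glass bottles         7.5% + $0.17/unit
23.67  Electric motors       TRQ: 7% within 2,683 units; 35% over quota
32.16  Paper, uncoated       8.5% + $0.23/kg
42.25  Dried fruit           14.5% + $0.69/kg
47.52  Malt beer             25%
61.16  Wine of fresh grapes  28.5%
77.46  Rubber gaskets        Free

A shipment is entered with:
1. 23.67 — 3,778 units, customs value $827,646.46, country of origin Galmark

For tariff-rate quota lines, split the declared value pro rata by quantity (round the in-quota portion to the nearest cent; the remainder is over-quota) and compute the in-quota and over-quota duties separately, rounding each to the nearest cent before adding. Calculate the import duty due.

$125,102.12

Line 1 (23.67, Galmark, 3,778 units, $827,646.46):
Code 23.67 is under a tariff-rate quota (threshold 2,683 units). In-quota: 2,683 units at 7%; over-quota: 1,095 units at 35%.
Pro-rata value split: in-quota = $827,646.46 × 2,683/3,778 = $587,764.81; over-quota = $827,646.46 − $587,764.81 = $239,881.65.
In-quota duty = $587,764.81 × 7% = $41,143.54. Over-quota duty = $239,881.65 × 35% = $83,958.58.
Line duty = $41,143.54 + $83,958.58 = $125,102.12.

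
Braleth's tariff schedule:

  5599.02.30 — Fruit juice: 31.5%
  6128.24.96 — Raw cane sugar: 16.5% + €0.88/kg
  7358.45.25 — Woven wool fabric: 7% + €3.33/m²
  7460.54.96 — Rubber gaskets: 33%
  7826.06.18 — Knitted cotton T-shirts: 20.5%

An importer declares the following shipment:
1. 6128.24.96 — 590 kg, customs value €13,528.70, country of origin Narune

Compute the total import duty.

Line 1 (6128.24.96, Narune, 590 kg, €13,528.70):
Base rate for 6128.24.96 is 16.5% + €0.88/kg.
Duty = €13,528.70 × 16.5% + 590 × €0.88 = €2,751.44.

€2,751.44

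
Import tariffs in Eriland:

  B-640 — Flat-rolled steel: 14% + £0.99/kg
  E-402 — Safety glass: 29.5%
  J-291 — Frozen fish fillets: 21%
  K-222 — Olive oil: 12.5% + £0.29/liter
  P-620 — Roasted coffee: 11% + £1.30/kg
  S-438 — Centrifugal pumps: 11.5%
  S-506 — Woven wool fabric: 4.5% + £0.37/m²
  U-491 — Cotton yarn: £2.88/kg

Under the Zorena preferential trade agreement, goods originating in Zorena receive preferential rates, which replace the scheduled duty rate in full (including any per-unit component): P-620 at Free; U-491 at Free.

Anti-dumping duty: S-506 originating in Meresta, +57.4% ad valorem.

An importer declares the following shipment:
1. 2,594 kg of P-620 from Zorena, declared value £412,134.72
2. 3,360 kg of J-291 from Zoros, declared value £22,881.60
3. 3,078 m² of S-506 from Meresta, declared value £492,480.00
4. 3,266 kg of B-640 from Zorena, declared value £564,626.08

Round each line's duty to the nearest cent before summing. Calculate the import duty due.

£393,070.11

Line 1 (P-620, Zorena, 2,594 kg, £412,134.72):
Base rate for P-620 is 11% + £1.30/kg.
Origin Zorena qualifies under the Eriland–Zorena agreement and P-620 is covered: preferential rate Free applies instead.
Duty = £412,134.72 × 0% = £0.00.
Line 2 (J-291, Zoros, 3,360 kg, £22,881.60):
Base rate for J-291 is 21%.
Duty = £22,881.60 × 21% = £4,805.14.
Line 3 (S-506, Meresta, 3,078 m², £492,480.00):
Base rate for S-506 is 4.5% + £0.37/m².
Additional duty on S-506 from Meresta: +57.4%. Applied ad valorem rate: 4.5% + 57.4% = 61.9%.
Duty = £492,480.00 × 61.9% + 3,078 × £0.37 = £305,983.98.
Line 4 (B-640, Zorena, 3,266 kg, £564,626.08):
Base rate for B-640 is 14% + £0.99/kg.
Origin Zorena is the FTA partner but B-640 is not on the preference list; base rate stands.
Duty = £564,626.08 × 14% + 3,266 × £0.99 = £82,280.99.
Total = £0.00 + £4,805.14 + £305,983.98 + £82,280.99 = £393,070.11.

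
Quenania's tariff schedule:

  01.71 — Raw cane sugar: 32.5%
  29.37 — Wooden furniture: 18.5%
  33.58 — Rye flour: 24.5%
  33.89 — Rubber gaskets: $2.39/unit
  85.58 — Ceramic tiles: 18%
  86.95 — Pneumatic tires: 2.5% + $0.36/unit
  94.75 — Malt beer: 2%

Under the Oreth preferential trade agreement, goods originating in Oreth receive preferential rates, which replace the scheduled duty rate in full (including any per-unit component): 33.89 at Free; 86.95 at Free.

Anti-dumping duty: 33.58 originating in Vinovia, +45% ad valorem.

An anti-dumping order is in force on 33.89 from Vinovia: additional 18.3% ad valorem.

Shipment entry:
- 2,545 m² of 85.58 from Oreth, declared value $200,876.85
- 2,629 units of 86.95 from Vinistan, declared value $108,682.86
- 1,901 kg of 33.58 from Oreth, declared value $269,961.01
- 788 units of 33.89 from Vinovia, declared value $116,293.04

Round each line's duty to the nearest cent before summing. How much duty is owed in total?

$129,126.74

Line 1 (85.58, Oreth, 2,545 m², $200,876.85):
Base rate for 85.58 is 18%.
Origin Oreth is the FTA partner but 85.58 is not on the preference list; base rate stands.
Duty = $200,876.85 × 18% = $36,157.83.
Line 2 (86.95, Vinistan, 2,629 units, $108,682.86):
Base rate for 86.95 is 2.5% + $0.36/unit.
86.95 has an FTA preferential rate, but origin Vinistan is not Oreth; base rate stands.
Duty = $108,682.86 × 2.5% + 2,629 × $0.36 = $3,663.51.
Line 3 (33.58, Oreth, 1,901 kg, $269,961.01):
Base rate for 33.58 is 24.5%.
Origin Oreth is the FTA partner but 33.58 is not on the preference list; base rate stands.
The additional-duty order on 33.58 targets Vinovia, not Oreth; it does not apply.
Duty = $269,961.01 × 24.5% = $66,140.45.
Line 4 (33.89, Vinovia, 788 units, $116,293.04):
Base rate for 33.89 is $2.39/unit.
33.89 has an FTA preferential rate, but origin Vinovia is not Oreth; base rate stands.
Additional duty on 33.89 from Vinovia: +18.3% ad valorem. Applied ad valorem rate = 18.3%.
Duty = $116,293.04 × 18.3% + 788 × $2.39 = $23,164.95.
Total = $36,157.83 + $3,663.51 + $66,140.45 + $23,164.95 = $129,126.74.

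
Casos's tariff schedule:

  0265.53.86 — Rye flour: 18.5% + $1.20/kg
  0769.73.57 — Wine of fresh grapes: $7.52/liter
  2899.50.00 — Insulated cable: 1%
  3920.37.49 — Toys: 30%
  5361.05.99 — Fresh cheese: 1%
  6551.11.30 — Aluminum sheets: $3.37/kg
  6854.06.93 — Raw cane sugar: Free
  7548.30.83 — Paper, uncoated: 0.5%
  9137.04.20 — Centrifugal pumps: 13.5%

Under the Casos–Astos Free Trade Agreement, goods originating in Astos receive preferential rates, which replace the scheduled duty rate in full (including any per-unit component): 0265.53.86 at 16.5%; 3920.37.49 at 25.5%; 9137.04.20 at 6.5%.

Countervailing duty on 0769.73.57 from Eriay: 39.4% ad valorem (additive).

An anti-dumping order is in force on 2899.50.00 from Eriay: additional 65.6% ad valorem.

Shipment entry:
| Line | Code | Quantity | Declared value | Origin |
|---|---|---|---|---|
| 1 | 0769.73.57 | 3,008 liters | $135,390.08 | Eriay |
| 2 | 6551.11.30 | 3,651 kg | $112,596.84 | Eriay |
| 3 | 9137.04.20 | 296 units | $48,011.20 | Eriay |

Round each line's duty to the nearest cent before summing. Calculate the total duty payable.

Line 1 (0769.73.57, Eriay, 3,008 liters, $135,390.08):
Base rate for 0769.73.57 is $7.52/liter.
Additional duty on 0769.73.57 from Eriay: +39.4% ad valorem. Applied ad valorem rate = 39.4%.
Duty = $135,390.08 × 39.4% + 3,008 × $7.52 = $75,963.85.
Line 2 (6551.11.30, Eriay, 3,651 kg, $112,596.84):
Base rate for 6551.11.30 is $3.37/kg.
Duty = 3,651 × $3.37 = $12,303.87.
Line 3 (9137.04.20, Eriay, 296 units, $48,011.20):
Base rate for 9137.04.20 is 13.5%.
9137.04.20 has an FTA preferential rate, but origin Eriay is not Astos; base rate stands.
Duty = $48,011.20 × 13.5% = $6,481.51.
Total = $75,963.85 + $12,303.87 + $6,481.51 = $94,749.23.

$94,749.23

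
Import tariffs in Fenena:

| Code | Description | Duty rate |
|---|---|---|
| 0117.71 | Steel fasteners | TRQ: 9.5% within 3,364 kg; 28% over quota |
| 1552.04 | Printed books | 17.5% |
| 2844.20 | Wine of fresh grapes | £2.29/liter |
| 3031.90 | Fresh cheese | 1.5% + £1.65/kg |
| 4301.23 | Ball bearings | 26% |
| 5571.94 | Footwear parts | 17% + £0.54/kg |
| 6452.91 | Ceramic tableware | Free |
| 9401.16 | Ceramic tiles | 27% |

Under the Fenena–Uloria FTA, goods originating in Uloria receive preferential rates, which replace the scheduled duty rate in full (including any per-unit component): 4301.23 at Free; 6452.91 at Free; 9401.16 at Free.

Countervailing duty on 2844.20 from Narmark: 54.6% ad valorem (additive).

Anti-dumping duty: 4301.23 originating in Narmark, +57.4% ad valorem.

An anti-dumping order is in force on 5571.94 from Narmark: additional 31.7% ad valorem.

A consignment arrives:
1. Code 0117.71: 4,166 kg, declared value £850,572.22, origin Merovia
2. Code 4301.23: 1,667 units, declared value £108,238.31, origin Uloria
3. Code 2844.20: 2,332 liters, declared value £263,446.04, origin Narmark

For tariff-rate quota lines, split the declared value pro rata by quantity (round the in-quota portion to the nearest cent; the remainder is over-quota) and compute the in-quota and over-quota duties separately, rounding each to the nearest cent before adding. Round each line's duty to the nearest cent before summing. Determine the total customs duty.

£260,278.89

Line 1 (0117.71, Merovia, 4,166 kg, £850,572.22):
Code 0117.71 is under a tariff-rate quota (threshold 3,364 kg). In-quota: 3,364 kg at 9.5%; over-quota: 802 kg at 28%.
Pro-rata value split: in-quota = £850,572.22 × 3,364/4,166 = £686,827.88; over-quota = £850,572.22 − £686,827.88 = £163,744.34.
In-quota duty = £686,827.88 × 9.5% = £65,248.65. Over-quota duty = £163,744.34 × 28% = £45,848.42.
Line duty = £65,248.65 + £45,848.42 = £111,097.07.
Line 2 (4301.23, Uloria, 1,667 units, £108,238.31):
Base rate for 4301.23 is 26%.
Origin Uloria qualifies under the Fenena–Uloria agreement and 4301.23 is covered: preferential rate Free applies instead.
The additional-duty order on 4301.23 targets Narmark, not Uloria; it does not apply.
Duty = £108,238.31 × 0% = £0.00.
Line 3 (2844.20, Narmark, 2,332 liters, £263,446.04):
Base rate for 2844.20 is £2.29/liter.
Additional duty on 2844.20 from Narmark: +54.6% ad valorem. Applied ad valorem rate = 54.6%.
Duty = £263,446.04 × 54.6% + 2,332 × £2.29 = £149,181.82.
Total = £111,097.07 + £0.00 + £149,181.82 = £260,278.89.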